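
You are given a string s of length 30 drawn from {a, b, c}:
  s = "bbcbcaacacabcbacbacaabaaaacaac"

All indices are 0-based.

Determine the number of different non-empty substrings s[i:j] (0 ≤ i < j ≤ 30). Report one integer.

402

rank→(start, suffix):
  0 → (22, 'aaaacaac')
  1 → (23, 'aaacaac')
  2 → (19, 'aabaaaacaac')
  3 → (27, 'aac')
  4 → (24, 'aacaac')
  5 → (5, 'aacacabcbacbacaabaaaacaac')
  6 → (20, 'abaaaacaac')
  7 → (10, 'abcbacbacaabaaaacaac')
  8 → (28, 'ac')
  9 → (17, 'acaabaaaacaac')
  10 → (25, 'acaac')
  11 → (8, 'acabcbacbacaabaaaacaac')
  12 → (6, 'acacabcbacbacaabaaaacaac')
  13 → (14, 'acbacaabaaaacaac')
  14 → (21, 'baaaacaac')
  15 → (16, 'bacaabaaaacaac')
  16 → (13, 'bacbacaabaaaacaac')
  17 → (0, 'bbcbcaacacabcbacbacaabaaaacaac')
  18 → (3, 'bcaacacabcbacbacaabaaaacaac')
  19 → (11, 'bcbacbacaabaaaacaac')
  20 → (1, 'bcbcaacacabcbacbacaabaaaacaac')
  21 → (29, 'c')
  22 → (18, 'caabaaaacaac')
  23 → (26, 'caac')
  24 → (4, 'caacacabcbacbacaabaaaacaac')
  25 → (9, 'cabcbacbacaabaaaacaac')
  26 → (7, 'cacabcbacbacaabaaaacaac')
  27 → (15, 'cbacaabaaaacaac')
  28 → (12, 'cbacbacaabaaaacaac')
  29 → (2, 'cbcaacacabcbacbacaabaaaacaac')

SA = [22, 23, 19, 27, 24, 5, 20, 10, 28, 17, 25, 8, 6, 14, 21, 16, 13, 0, 3, 11, 1, 29, 18, 26, 4, 9, 7, 15, 12, 2]
rank  pair      lcp
   1  s[22:],s[23:]  3  'aaa'
   2  s[23:],s[19:]  2  'aa'
   3  s[19:],s[27:]  2  'aa'
   4  s[27:],s[24:]  3  'aac'
   5  s[24:],s[5:]  4  'aaca'
   6  s[5:],s[20:]  1  'a'
   7  s[20:],s[10:]  2  'ab'
   8  s[10:],s[28:]  1  'a'
   9  s[28:],s[17:]  2  'ac'
  10  s[17:],s[25:]  4  'acaa'
  11  s[25:],s[8:]  3  'aca'
  12  s[8:],s[6:]  3  'aca'
  13  s[6:],s[14:]  2  'ac'
  14  s[14:],s[21:]  0  ''
  15  s[21:],s[16:]  2  'ba'
  16  s[16:],s[13:]  3  'bac'
  17  s[13:],s[0:]  1  'b'
  18  s[0:],s[3:]  1  'b'
  19  s[3:],s[11:]  2  'bc'
  20  s[11:],s[1:]  3  'bcb'
  21  s[1:],s[29:]  0  ''
  22  s[29:],s[18:]  1  'c'
  23  s[18:],s[26:]  3  'caa'
  24  s[26:],s[4:]  4  'caac'
  25  s[4:],s[9:]  2  'ca'
  26  s[9:],s[7:]  2  'ca'
  27  s[7:],s[15:]  1  'c'
  28  s[15:],s[12:]  4  'cbac'
  29  s[12:],s[2:]  2  'cb'

n(n+1)/2 = 30·31/2 = 465
Σ LCP = 0 + 3 + 2 + 2 + 3 + 4 + 1 + 2 + 1 + 2 + 4 + 3 + 3 + 2 + 0 + 2 + 3 + 1 + 1 + 2 + 3 + 0 + 1 + 3 + 4 + 2 + 2 + 1 + 4 + 2 = 63
distinct = 465 − 63 = 402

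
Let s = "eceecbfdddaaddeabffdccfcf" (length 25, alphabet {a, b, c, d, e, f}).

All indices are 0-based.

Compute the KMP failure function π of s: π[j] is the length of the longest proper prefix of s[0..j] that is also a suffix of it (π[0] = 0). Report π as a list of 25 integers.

[0, 0, 1, 1, 2, 0, 0, 0, 0, 0, 0, 0, 0, 0, 1, 0, 0, 0, 0, 0, 0, 0, 0, 0, 0]

π[0] = 0
j=1 s[j]='c': π[1]=0 (border '')
j=2 s[j]='e': π[2]=1 (border 'e')
j=3 s[j]='e': k: 1→0; π[3]=1 (border 'e')
j=4 s[j]='c': π[4]=2 (border 'ec')
j=5 s[j]='b': k: 2→0; π[5]=0 (border '')
j=6 s[j]='f': π[6]=0 (border '')
j=7 s[j]='d': π[7]=0 (border '')
j=8 s[j]='d': π[8]=0 (border '')
j=9 s[j]='d': π[9]=0 (border '')
j=10 s[j]='a': π[10]=0 (border '')
j=11 s[j]='a': π[11]=0 (border '')
j=12 s[j]='d': π[12]=0 (border '')
j=13 s[j]='d': π[13]=0 (border '')
j=14 s[j]='e': π[14]=1 (border 'e')
j=15 s[j]='a': k: 1→0; π[15]=0 (border '')
j=16 s[j]='b': π[16]=0 (border '')
j=17 s[j]='f': π[17]=0 (border '')
j=18 s[j]='f': π[18]=0 (border '')
j=19 s[j]='d': π[19]=0 (border '')
j=20 s[j]='c': π[20]=0 (border '')
j=21 s[j]='c': π[21]=0 (border '')
j=22 s[j]='f': π[22]=0 (border '')
j=23 s[j]='c': π[23]=0 (border '')
j=24 s[j]='f': π[24]=0 (border '')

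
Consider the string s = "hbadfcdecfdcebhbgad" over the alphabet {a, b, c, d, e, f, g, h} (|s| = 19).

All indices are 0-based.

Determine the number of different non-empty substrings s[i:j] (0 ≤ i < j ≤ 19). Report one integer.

177

rank | idx | suffix
   0 |  17 | ad
   1 |   2 | adfcdecfdcebhbgad
   2 |   1 | badfcdecfdcebhbgad
   3 |  15 | bgad
   4 |  13 | bhbgad
   5 |   5 | cdecfdcebhbgad
   6 |  11 | cebhbgad
   7 |   8 | cfdcebhbgad
   8 |  18 | d
   9 |  10 | dcebhbgad
  10 |   6 | decfdcebhbgad
  11 |   3 | dfcdecfdcebhbgad
  12 |  12 | ebhbgad
  13 |   7 | ecfdcebhbgad
  14 |   4 | fcdecfdcebhbgad
  15 |   9 | fdcebhbgad
  16 |  16 | gad
  17 |   0 | hbadfcdecfdcebhbgad
  18 |  14 | hbgad

SA = [17, 2, 1, 15, 13, 5, 11, 8, 18, 10, 6, 3, 12, 7, 4, 9, 16, 0, 14]
rank  pair      lcp
   1  s[17:],s[2:]  2  'ad'
   2  s[2:],s[1:]  0  ''
   3  s[1:],s[15:]  1  'b'
   4  s[15:],s[13:]  1  'b'
   5  s[13:],s[5:]  0  ''
   6  s[5:],s[11:]  1  'c'
   7  s[11:],s[8:]  1  'c'
   8  s[8:],s[18:]  0  ''
   9  s[18:],s[10:]  1  'd'
  10  s[10:],s[6:]  1  'd'
  11  s[6:],s[3:]  1  'd'
  12  s[3:],s[12:]  0  ''
  13  s[12:],s[7:]  1  'e'
  14  s[7:],s[4:]  0  ''
  15  s[4:],s[9:]  1  'f'
  16  s[9:],s[16:]  0  ''
  17  s[16:],s[0:]  0  ''
  18  s[0:],s[14:]  2  'hb'

n(n+1)/2 = 19·20/2 = 190
Σ LCP = 0 + 2 + 0 + 1 + 1 + 0 + 1 + 1 + 0 + 1 + 1 + 1 + 0 + 1 + 0 + 1 + 0 + 0 + 2 = 13
distinct = 190 − 13 = 177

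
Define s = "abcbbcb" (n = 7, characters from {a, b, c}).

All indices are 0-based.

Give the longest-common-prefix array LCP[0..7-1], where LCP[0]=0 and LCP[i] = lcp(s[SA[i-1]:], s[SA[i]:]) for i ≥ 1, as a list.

sorted suffixes:
  #0 SA[0]=0  'abcbbcb'
  #1 SA[1]=6  'b'
  #2 SA[2]=3  'bbcb'
  #3 SA[3]=4  'bcb'
  #4 SA[4]=1  'bcbbcb'
  #5 SA[5]=5  'cb'
  #6 SA[6]=2  'cbbcb'

SA = [0, 6, 3, 4, 1, 5, 2]
rank  pair      lcp
   1  s[0:],s[6:]  0  ''
   2  s[6:],s[3:]  1  'b'
   3  s[3:],s[4:]  1  'b'
   4  s[4:],s[1:]  3  'bcb'
   5  s[1:],s[5:]  0  ''
   6  s[5:],s[2:]  2  'cb'

[0, 0, 1, 1, 3, 0, 2]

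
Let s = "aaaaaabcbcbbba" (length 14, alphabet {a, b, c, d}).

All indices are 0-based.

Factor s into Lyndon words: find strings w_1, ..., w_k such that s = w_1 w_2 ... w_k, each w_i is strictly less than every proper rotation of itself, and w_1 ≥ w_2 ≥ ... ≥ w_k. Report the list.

["aaaaaabcbcbbb", "a"]

emit factor 1: 'aaaaaabcbcbbb' (i=0, period=13)
emit factor 2: 'a' (i=13, period=1)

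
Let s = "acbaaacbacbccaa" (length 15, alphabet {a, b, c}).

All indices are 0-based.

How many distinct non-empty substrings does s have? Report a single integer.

rank→(start, suffix):
  0 → (14, 'a')
  1 → (13, 'aa')
  2 → (3, 'aaacbacbccaa')
  3 → (4, 'aacbacbccaa')
  4 → (0, 'acbaaacbacbccaa')
  5 → (5, 'acbacbccaa')
  6 → (8, 'acbccaa')
  7 → (2, 'baaacbacbccaa')
  8 → (7, 'bacbccaa')
  9 → (10, 'bccaa')
  10 → (12, 'caa')
  11 → (1, 'cbaaacbacbccaa')
  12 → (6, 'cbacbccaa')
  13 → (9, 'cbccaa')
  14 → (11, 'ccaa')

SA = [14, 13, 3, 4, 0, 5, 8, 2, 7, 10, 12, 1, 6, 9, 11]
[i] adj suffixes → lcp
  [1] 14/13 → 1 ('a')
  [2] 13/3 → 2 ('aa')
  [3] 3/4 → 2 ('aa')
  [4] 4/0 → 1 ('a')
  [5] 0/5 → 4 ('acba')
  [6] 5/8 → 3 ('acb')
  [7] 8/2 → 0 ('')
  [8] 2/7 → 2 ('ba')
  [9] 7/10 → 1 ('b')
  [10] 10/12 → 0 ('')
  [11] 12/1 → 1 ('c')
  [12] 1/6 → 3 ('cba')
  [13] 6/9 → 2 ('cb')
  [14] 9/11 → 1 ('c')

n(n+1)/2 = 15·16/2 = 120
Σ LCP = 0 + 1 + 2 + 2 + 1 + 4 + 3 + 0 + 2 + 1 + 0 + 1 + 3 + 2 + 1 = 23
distinct = 120 − 23 = 97

97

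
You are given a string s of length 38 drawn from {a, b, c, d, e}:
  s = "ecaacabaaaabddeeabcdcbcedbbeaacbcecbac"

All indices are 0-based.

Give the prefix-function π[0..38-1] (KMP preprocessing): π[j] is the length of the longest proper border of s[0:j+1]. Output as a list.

π[0] = 0
j=1 s[j]='c': π[1]=0 (border '')
j=2 s[j]='a': π[2]=0 (border '')
j=3 s[j]='a': π[3]=0 (border '')
j=4 s[j]='c': π[4]=0 (border '')
j=5 s[j]='a': π[5]=0 (border '')
j=6 s[j]='b': π[6]=0 (border '')
j=7 s[j]='a': π[7]=0 (border '')
j=8 s[j]='a': π[8]=0 (border '')
j=9 s[j]='a': π[9]=0 (border '')
j=10 s[j]='a': π[10]=0 (border '')
j=11 s[j]='b': π[11]=0 (border '')
j=12 s[j]='d': π[12]=0 (border '')
j=13 s[j]='d': π[13]=0 (border '')
j=14 s[j]='e': π[14]=1 (border 'e')
j=15 s[j]='e': k: 1→0; π[15]=1 (border 'e')
j=16 s[j]='a': k: 1→0; π[16]=0 (border '')
j=17 s[j]='b': π[17]=0 (border '')
j=18 s[j]='c': π[18]=0 (border '')
j=19 s[j]='d': π[19]=0 (border '')
j=20 s[j]='c': π[20]=0 (border '')
j=21 s[j]='b': π[21]=0 (border '')
j=22 s[j]='c': π[22]=0 (border '')
j=23 s[j]='e': π[23]=1 (border 'e')
j=24 s[j]='d': k: 1→0; π[24]=0 (border '')
j=25 s[j]='b': π[25]=0 (border '')
j=26 s[j]='b': π[26]=0 (border '')
j=27 s[j]='e': π[27]=1 (border 'e')
j=28 s[j]='a': k: 1→0; π[28]=0 (border '')
j=29 s[j]='a': π[29]=0 (border '')
j=30 s[j]='c': π[30]=0 (border '')
j=31 s[j]='b': π[31]=0 (border '')
j=32 s[j]='c': π[32]=0 (border '')
j=33 s[j]='e': π[33]=1 (border 'e')
j=34 s[j]='c': π[34]=2 (border 'ec')
j=35 s[j]='b': k: 2→0; π[35]=0 (border '')
j=36 s[j]='a': π[36]=0 (border '')
j=37 s[j]='c': π[37]=0 (border '')

[0, 0, 0, 0, 0, 0, 0, 0, 0, 0, 0, 0, 0, 0, 1, 1, 0, 0, 0, 0, 0, 0, 0, 1, 0, 0, 0, 1, 0, 0, 0, 0, 0, 1, 2, 0, 0, 0]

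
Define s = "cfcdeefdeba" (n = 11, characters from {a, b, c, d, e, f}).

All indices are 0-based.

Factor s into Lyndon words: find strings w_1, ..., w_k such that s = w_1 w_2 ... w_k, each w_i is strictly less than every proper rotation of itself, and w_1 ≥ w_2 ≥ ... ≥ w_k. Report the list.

["cf", "cdeefde", "b", "a"]

emit factor 1: 'cf' (i=0, period=2)
emit factor 2: 'cdeefde' (i=2, period=7)
emit factor 3: 'b' (i=9, period=1)
emit factor 4: 'a' (i=10, period=1)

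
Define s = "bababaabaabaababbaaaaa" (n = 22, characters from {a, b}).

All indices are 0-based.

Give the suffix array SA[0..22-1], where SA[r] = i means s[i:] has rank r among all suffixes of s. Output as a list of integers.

rank→(start, suffix):
  0 → (21, 'a')
  1 → (20, 'aa')
  2 → (19, 'aaa')
  3 → (18, 'aaaa')
  4 → (17, 'aaaaa')
  5 → (5, 'aabaabaababbaaaaa')
  6 → (8, 'aabaababbaaaaa')
  7 → (11, 'aababbaaaaa')
  8 → (3, 'abaabaabaababbaaaaa')
  9 → (6, 'abaabaababbaaaaa')
  10 → (9, 'abaababbaaaaa')
  11 → (1, 'ababaabaabaababbaaaaa')
  12 → (12, 'ababbaaaaa')
  13 → (14, 'abbaaaaa')
  14 → (16, 'baaaaa')
  15 → (4, 'baabaabaababbaaaaa')
  16 → (7, 'baabaababbaaaaa')
  17 → (10, 'baababbaaaaa')
  18 → (2, 'babaabaabaababbaaaaa')
  19 → (0, 'bababaabaabaababbaaaaa')
  20 → (13, 'babbaaaaa')
  21 → (15, 'bbaaaaa')

[21, 20, 19, 18, 17, 5, 8, 11, 3, 6, 9, 1, 12, 14, 16, 4, 7, 10, 2, 0, 13, 15]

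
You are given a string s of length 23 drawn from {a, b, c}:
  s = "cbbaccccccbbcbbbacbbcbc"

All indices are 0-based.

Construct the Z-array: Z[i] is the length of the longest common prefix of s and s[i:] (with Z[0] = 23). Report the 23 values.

[23, 0, 0, 0, 1, 1, 1, 1, 1, 3, 0, 0, 3, 0, 0, 0, 0, 3, 0, 0, 2, 0, 1]

Z[0]=23
i=1: fresh scan; Z[1]=0
i=2: fresh scan; Z[2]=0
i=3: fresh scan; Z[3]=0
i=4: fresh scan; Z[4]=1 extend→box=[4,5)
i=5: fresh scan; Z[5]=1 extend→box=[5,6)
i=6: fresh scan; Z[6]=1 extend→box=[6,7)
i=7: fresh scan; Z[7]=1 extend→box=[7,8)
i=8: fresh scan; Z[8]=1 extend→box=[8,9)
i=9: fresh scan; Z[9]=3 extend→box=[9,12)
i=10: min(r-i=2, Z[1]=0)=0; Z[10]=0
i=11: min(r-i=1, Z[2]=0)=0; Z[11]=0
i=12: fresh scan; Z[12]=3 extend→box=[12,15)
i=13: min(r-i=2, Z[1]=0)=0; Z[13]=0
i=14: min(r-i=1, Z[2]=0)=0; Z[14]=0
i=15: fresh scan; Z[15]=0
i=16: fresh scan; Z[16]=0
i=17: fresh scan; Z[17]=3 extend→box=[17,20)
i=18: min(r-i=2, Z[1]=0)=0; Z[18]=0
i=19: min(r-i=1, Z[2]=0)=0; Z[19]=0
i=20: fresh scan; Z[20]=2 extend→box=[20,22)
i=21: min(r-i=1, Z[1]=0)=0; Z[21]=0
i=22: fresh scan; Z[22]=1 extend→box=[22,23)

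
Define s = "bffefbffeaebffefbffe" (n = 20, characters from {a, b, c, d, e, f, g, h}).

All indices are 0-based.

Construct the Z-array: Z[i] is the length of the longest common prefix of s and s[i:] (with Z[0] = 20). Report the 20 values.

Z[0]=20
i=1: i≥r, start 0; Z[1]=0
i=2: i≥r, start 0; Z[2]=0
i=3: i≥r, start 0; Z[3]=0
i=4: i≥r, start 0; Z[4]=0
i=5: i≥r, start 0; Z[5]=4 grow→box=[5,9)
i=6: min(r-i=3, Z[1]=0)=0; Z[6]=0
i=7: min(r-i=2, Z[2]=0)=0; Z[7]=0
i=8: min(r-i=1, Z[3]=0)=0; Z[8]=0
i=9: i≥r, start 0; Z[9]=0
i=10: i≥r, start 0; Z[10]=0
i=11: i≥r, start 0; Z[11]=9 grow→box=[11,20)
i=12: min(r-i=8, Z[1]=0)=0; Z[12]=0
i=13: min(r-i=7, Z[2]=0)=0; Z[13]=0
i=14: min(r-i=6, Z[3]=0)=0; Z[14]=0
i=15: min(r-i=5, Z[4]=0)=0; Z[15]=0
i=16: min(r-i=4, Z[5]=4)=4; Z[16]=4
i=17: min(r-i=3, Z[6]=0)=0; Z[17]=0
i=18: min(r-i=2, Z[7]=0)=0; Z[18]=0
i=19: min(r-i=1, Z[8]=0)=0; Z[19]=0

[20, 0, 0, 0, 0, 4, 0, 0, 0, 0, 0, 9, 0, 0, 0, 0, 4, 0, 0, 0]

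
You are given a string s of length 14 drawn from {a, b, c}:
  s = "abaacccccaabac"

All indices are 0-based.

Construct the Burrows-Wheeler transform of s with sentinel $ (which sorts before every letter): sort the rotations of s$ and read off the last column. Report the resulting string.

rank  rotation         last
    0  $abaacccccaabac  c
    1  aabac$abaaccccc  c
    2  aacccccaabac$ab  b
    3  abaacccccaabac$  $
    4  abac$abaaccccca  a
    5  ac$abaacccccaab  b
    6  acccccaabac$aba  a
    7  baacccccaabac$a  a
    8  bac$abaacccccaa  a
    9  c$abaacccccaaba  a
   10  caabac$abaacccc  c
   11  ccaabac$abaaccc  c
   12  cccaabac$abaacc  c
   13  ccccaabac$abaac  c
   14  cccccaabac$abaa  a

ccb$abaaaacccca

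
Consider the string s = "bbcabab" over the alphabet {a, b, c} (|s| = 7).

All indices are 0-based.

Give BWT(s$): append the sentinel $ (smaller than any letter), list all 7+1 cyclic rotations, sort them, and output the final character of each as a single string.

rank  rotation  last
    0  $bbcabab  b
    1  ab$bbcab  b
    2  abab$bbc  c
    3  b$bbcaba  a
    4  bab$bbca  a
    5  bbcabab$  $
    6  bcabab$b  b
    7  cabab$bb  b

bbcaa$bb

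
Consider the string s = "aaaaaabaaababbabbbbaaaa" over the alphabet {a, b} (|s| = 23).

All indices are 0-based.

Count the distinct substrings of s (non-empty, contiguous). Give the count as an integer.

rank | idx | suffix
   0 |  22 | a
   1 |  21 | aa
   2 |  20 | aaa
   3 |  19 | aaaa
   4 |   0 | aaaaaabaaababbabbbbaaaa
   5 |   1 | aaaaabaaababbabbbbaaaa
   6 |   2 | aaaabaaababbabbbbaaaa
   7 |   3 | aaabaaababbabbbbaaaa
   8 |   7 | aaababbabbbbaaaa
   9 |   4 | aabaaababbabbbbaaaa
  10 |   8 | aababbabbbbaaaa
  11 |   5 | abaaababbabbbbaaaa
  12 |   9 | ababbabbbbaaaa
  13 |  11 | abbabbbbaaaa
  14 |  14 | abbbbaaaa
  15 |  18 | baaaa
  16 |   6 | baaababbabbbbaaaa
  17 |  10 | babbabbbbaaaa
  18 |  13 | babbbbaaaa
  19 |  17 | bbaaaa
  20 |  12 | bbabbbbaaaa
  21 |  16 | bbbaaaa
  22 |  15 | bbbbaaaa

SA = [22, 21, 20, 19, 0, 1, 2, 3, 7, 4, 8, 5, 9, 11, 14, 18, 6, 10, 13, 17, 12, 16, 15]
i: (SA[i-1],SA[i]) lcp shared
  1: (22,21) 1 'a'
  2: (21,20) 2 'aa'
  3: (20,19) 3 'aaa'
  4: (19,0) 4 'aaaa'
  5: (0,1) 5 'aaaaa'
  6: (1,2) 4 'aaaa'
  7: (2,3) 3 'aaa'
  8: (3,7) 5 'aaaba'
  9: (7,4) 2 'aa'
  10: (4,8) 4 'aaba'
  11: (8,5) 1 'a'
  12: (5,9) 3 'aba'
  13: (9,11) 2 'ab'
  14: (11,14) 3 'abb'
  15: (14,18) 0 ''
  16: (18,6) 4 'baaa'
  17: (6,10) 2 'ba'
  18: (10,13) 4 'babb'
  19: (13,17) 1 'b'
  20: (17,12) 3 'bba'
  21: (12,16) 2 'bb'
  22: (16,15) 3 'bbb'

n(n+1)/2 = 23·24/2 = 276
Σ LCP = 0 + 1 + 2 + 3 + 4 + 5 + 4 + 3 + 5 + 2 + 4 + 1 + 3 + 2 + 3 + 0 + 4 + 2 + 4 + 1 + 3 + 2 + 3 = 61
distinct = 276 − 61 = 215

215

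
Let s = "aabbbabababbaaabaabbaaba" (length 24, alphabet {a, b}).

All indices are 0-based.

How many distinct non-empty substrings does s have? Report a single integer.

rank→(start, suffix):
  0 → (23, 'a')
  1 → (12, 'aaabaabbaaba')
  2 → (20, 'aaba')
  3 → (13, 'aabaabbaaba')
  4 → (16, 'aabbaaba')
  5 → (0, 'aabbbabababbaaabaabbaaba')
  6 → (21, 'aba')
  7 → (14, 'abaabbaaba')
  8 → (5, 'abababbaaabaabbaaba')
  9 → (7, 'ababbaaabaabbaaba')
  10 → (9, 'abbaaabaabbaaba')
  11 → (17, 'abbaaba')
  12 → (1, 'abbbabababbaaabaabbaaba')
  13 → (22, 'ba')
  14 → (11, 'baaabaabbaaba')
  15 → (19, 'baaba')
  16 → (15, 'baabbaaba')
  17 → (4, 'babababbaaabaabbaaba')
  18 → (6, 'bababbaaabaabbaaba')
  19 → (8, 'babbaaabaabbaaba')
  20 → (10, 'bbaaabaabbaaba')
  21 → (18, 'bbaaba')
  22 → (3, 'bbabababbaaabaabbaaba')
  23 → (2, 'bbbabababbaaabaabbaaba')

SA = [23, 12, 20, 13, 16, 0, 21, 14, 5, 7, 9, 17, 1, 22, 11, 19, 15, 4, 6, 8, 10, 18, 3, 2]
[i] adj suffixes → lcp
  [1] 23/12 → 1 ('a')
  [2] 12/20 → 2 ('aa')
  [3] 20/13 → 4 ('aaba')
  [4] 13/16 → 3 ('aab')
  [5] 16/0 → 4 ('aabb')
  [6] 0/21 → 1 ('a')
  [7] 21/14 → 3 ('aba')
  [8] 14/5 → 3 ('aba')
  [9] 5/7 → 4 ('abab')
  [10] 7/9 → 2 ('ab')
  [11] 9/17 → 5 ('abbaa')
  [12] 17/1 → 3 ('abb')
  [13] 1/22 → 0 ('')
  [14] 22/11 → 2 ('ba')
  [15] 11/19 → 3 ('baa')
  [16] 19/15 → 4 ('baab')
  [17] 15/4 → 2 ('ba')
  [18] 4/6 → 5 ('babab')
  [19] 6/8 → 3 ('bab')
  [20] 8/10 → 1 ('b')
  [21] 10/18 → 4 ('bbaa')
  [22] 18/3 → 3 ('bba')
  [23] 3/2 → 2 ('bb')

n(n+1)/2 = 24·25/2 = 300
Σ LCP = 0 + 1 + 2 + 4 + 3 + 4 + 1 + 3 + 3 + 4 + 2 + 5 + 3 + 0 + 2 + 3 + 4 + 2 + 5 + 3 + 1 + 4 + 3 + 2 = 64
distinct = 300 − 64 = 236

236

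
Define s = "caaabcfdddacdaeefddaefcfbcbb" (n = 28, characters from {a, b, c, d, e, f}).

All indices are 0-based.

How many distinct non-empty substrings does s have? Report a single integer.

371

rank | idx | suffix
   0 |   1 | aaabcfdddacdaeefddaefcfbcbb
   1 |   2 | aabcfdddacdaeefddaefcfbcbb
   2 |   3 | abcfdddacdaeefddaefcfbcbb
   3 |  10 | acdaeefddaefcfbcbb
   4 |  13 | aeefddaefcfbcbb
   5 |  19 | aefcfbcbb
   6 |  27 | b
   7 |  26 | bb
   8 |  24 | bcbb
   9 |   4 | bcfdddacdaeefddaefcfbcbb
  10 |   0 | caaabcfdddacdaeefddaefcfbcbb
  11 |  25 | cbb
  12 |  11 | cdaeefddaefcfbcbb
  13 |  22 | cfbcbb
  14 |   5 | cfdddacdaeefddaefcfbcbb
  15 |   9 | dacdaeefddaefcfbcbb
  16 |  12 | daeefddaefcfbcbb
  17 |  18 | daefcfbcbb
  18 |   8 | ddacdaeefddaefcfbcbb
  19 |  17 | ddaefcfbcbb
  20 |   7 | dddacdaeefddaefcfbcbb
  21 |  14 | eefddaefcfbcbb
  22 |  20 | efcfbcbb
  23 |  15 | efddaefcfbcbb
  24 |  23 | fbcbb
  25 |  21 | fcfbcbb
  26 |  16 | fddaefcfbcbb
  27 |   6 | fdddacdaeefddaefcfbcbb

SA = [1, 2, 3, 10, 13, 19, 27, 26, 24, 4, 0, 25, 11, 22, 5, 9, 12, 18, 8, 17, 7, 14, 20, 15, 23, 21, 16, 6]
i: (SA[i-1],SA[i]) lcp shared
  1: (1,2) 2 'aa'
  2: (2,3) 1 'a'
  3: (3,10) 1 'a'
  4: (10,13) 1 'a'
  5: (13,19) 2 'ae'
  6: (19,27) 0 ''
  7: (27,26) 1 'b'
  8: (26,24) 1 'b'
  9: (24,4) 2 'bc'
  10: (4,0) 0 ''
  11: (0,25) 1 'c'
  12: (25,11) 1 'c'
  13: (11,22) 1 'c'
  14: (22,5) 2 'cf'
  15: (5,9) 0 ''
  16: (9,12) 2 'da'
  17: (12,18) 3 'dae'
  18: (18,8) 1 'd'
  19: (8,17) 3 'dda'
  20: (17,7) 2 'dd'
  21: (7,14) 0 ''
  22: (14,20) 1 'e'
  23: (20,15) 2 'ef'
  24: (15,23) 0 ''
  25: (23,21) 1 'f'
  26: (21,16) 1 'f'
  27: (16,6) 3 'fdd'

n(n+1)/2 = 28·29/2 = 406
Σ LCP = 0 + 2 + 1 + 1 + 1 + 2 + 0 + 1 + 1 + 2 + 0 + 1 + 1 + 1 + 2 + 0 + 2 + 3 + 1 + 3 + 2 + 0 + 1 + 2 + 0 + 1 + 1 + 3 = 35
distinct = 406 − 35 = 371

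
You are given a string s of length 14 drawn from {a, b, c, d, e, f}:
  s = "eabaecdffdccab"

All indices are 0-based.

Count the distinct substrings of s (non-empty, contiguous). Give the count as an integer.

rank→(start, suffix):
  0 → (12, 'ab')
  1 → (1, 'abaecdffdccab')
  2 → (3, 'aecdffdccab')
  3 → (13, 'b')
  4 → (2, 'baecdffdccab')
  5 → (11, 'cab')
  6 → (10, 'ccab')
  7 → (5, 'cdffdccab')
  8 → (9, 'dccab')
  9 → (6, 'dffdccab')
  10 → (0, 'eabaecdffdccab')
  11 → (4, 'ecdffdccab')
  12 → (8, 'fdccab')
  13 → (7, 'ffdccab')

SA = [12, 1, 3, 13, 2, 11, 10, 5, 9, 6, 0, 4, 8, 7]
[i] adj suffixes → lcp
  [1] 12/1 → 2 ('ab')
  [2] 1/3 → 1 ('a')
  [3] 3/13 → 0 ('')
  [4] 13/2 → 1 ('b')
  [5] 2/11 → 0 ('')
  [6] 11/10 → 1 ('c')
  [7] 10/5 → 1 ('c')
  [8] 5/9 → 0 ('')
  [9] 9/6 → 1 ('d')
  [10] 6/0 → 0 ('')
  [11] 0/4 → 1 ('e')
  [12] 4/8 → 0 ('')
  [13] 8/7 → 1 ('f')

n(n+1)/2 = 14·15/2 = 105
Σ LCP = 0 + 2 + 1 + 0 + 1 + 0 + 1 + 1 + 0 + 1 + 0 + 1 + 0 + 1 = 9
distinct = 105 − 9 = 96

96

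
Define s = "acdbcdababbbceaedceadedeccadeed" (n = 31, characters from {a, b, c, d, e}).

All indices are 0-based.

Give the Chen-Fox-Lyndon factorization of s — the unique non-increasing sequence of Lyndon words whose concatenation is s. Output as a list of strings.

["acdbcd", "ababbbceaedceadedeccadeed"]

emit factor 1: 'acdbcd' (i=0, period=6)
emit factor 2: 'ababbbceaedceadedeccadeed' (i=6, period=25)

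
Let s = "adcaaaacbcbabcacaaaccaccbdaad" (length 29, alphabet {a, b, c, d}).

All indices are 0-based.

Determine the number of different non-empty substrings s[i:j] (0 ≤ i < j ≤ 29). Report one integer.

sorted suffixes:
  #0 SA[0]=3  'aaaacbcbabcacaaaccaccbdaad'
  #1 SA[1]=4  'aaacbcbabcacaaaccaccbdaad'
  #2 SA[2]=16  'aaaccaccbdaad'
  #3 SA[3]=5  'aacbcbabcacaaaccaccbdaad'
  #4 SA[4]=17  'aaccaccbdaad'
  #5 SA[5]=26  'aad'
  #6 SA[6]=11  'abcacaaaccaccbdaad'
  #7 SA[7]=14  'acaaaccaccbdaad'
  #8 SA[8]=6  'acbcbabcacaaaccaccbdaad'
  #9 SA[9]=18  'accaccbdaad'
  #10 SA[10]=21  'accbdaad'
  #11 SA[11]=27  'ad'
  #12 SA[12]=0  'adcaaaacbcbabcacaaaccaccbdaad'
  #13 SA[13]=10  'babcacaaaccaccbdaad'
  #14 SA[14]=12  'bcacaaaccaccbdaad'
  #15 SA[15]=8  'bcbabcacaaaccaccbdaad'
  #16 SA[16]=24  'bdaad'
  #17 SA[17]=2  'caaaacbcbabcacaaaccaccbdaad'
  #18 SA[18]=15  'caaaccaccbdaad'
  #19 SA[19]=13  'cacaaaccaccbdaad'
  #20 SA[20]=20  'caccbdaad'
  #21 SA[21]=9  'cbabcacaaaccaccbdaad'
  #22 SA[22]=7  'cbcbabcacaaaccaccbdaad'
  #23 SA[23]=23  'cbdaad'
  #24 SA[24]=19  'ccaccbdaad'
  #25 SA[25]=22  'ccbdaad'
  #26 SA[26]=28  'd'
  #27 SA[27]=25  'daad'
  #28 SA[28]=1  'dcaaaacbcbabcacaaaccaccbdaad'

SA = [3, 4, 16, 5, 17, 26, 11, 14, 6, 18, 21, 27, 0, 10, 12, 8, 24, 2, 15, 13, 20, 9, 7, 23, 19, 22, 28, 25, 1]
i: (SA[i-1],SA[i]) lcp shared
  1: (3,4) 3 'aaa'
  2: (4,16) 4 'aaac'
  3: (16,5) 2 'aa'
  4: (5,17) 3 'aac'
  5: (17,26) 2 'aa'
  6: (26,11) 1 'a'
  7: (11,14) 1 'a'
  8: (14,6) 2 'ac'
  9: (6,18) 2 'ac'
  10: (18,21) 3 'acc'
  11: (21,27) 1 'a'
  12: (27,0) 2 'ad'
  13: (0,10) 0 ''
  14: (10,12) 1 'b'
  15: (12,8) 2 'bc'
  16: (8,24) 1 'b'
  17: (24,2) 0 ''
  18: (2,15) 4 'caaa'
  19: (15,13) 2 'ca'
  20: (13,20) 3 'cac'
  21: (20,9) 1 'c'
  22: (9,7) 2 'cb'
  23: (7,23) 2 'cb'
  24: (23,19) 1 'c'
  25: (19,22) 2 'cc'
  26: (22,28) 0 ''
  27: (28,25) 1 'd'
  28: (25,1) 1 'd'

n(n+1)/2 = 29·30/2 = 435
Σ LCP = 0 + 3 + 4 + 2 + 3 + 2 + 1 + 1 + 2 + 2 + 3 + 1 + 2 + 0 + 1 + 2 + 1 + 0 + 4 + 2 + 3 + 1 + 2 + 2 + 1 + 2 + 0 + 1 + 1 = 49
distinct = 435 − 49 = 386

386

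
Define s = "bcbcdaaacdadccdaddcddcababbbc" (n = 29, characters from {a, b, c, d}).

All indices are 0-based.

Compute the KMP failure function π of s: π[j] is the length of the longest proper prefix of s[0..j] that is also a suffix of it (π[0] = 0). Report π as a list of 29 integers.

[0, 0, 1, 2, 0, 0, 0, 0, 0, 0, 0, 0, 0, 0, 0, 0, 0, 0, 0, 0, 0, 0, 0, 1, 0, 1, 1, 1, 2]

π[0] = 0
j=1 s[j]='c': π[1]=0 (border '')
j=2 s[j]='b': π[2]=1 (border 'b')
j=3 s[j]='c': π[3]=2 (border 'bc')
j=4 s[j]='d': k: 2→0; π[4]=0 (border '')
j=5 s[j]='a': π[5]=0 (border '')
j=6 s[j]='a': π[6]=0 (border '')
j=7 s[j]='a': π[7]=0 (border '')
j=8 s[j]='c': π[8]=0 (border '')
j=9 s[j]='d': π[9]=0 (border '')
j=10 s[j]='a': π[10]=0 (border '')
j=11 s[j]='d': π[11]=0 (border '')
j=12 s[j]='c': π[12]=0 (border '')
j=13 s[j]='c': π[13]=0 (border '')
j=14 s[j]='d': π[14]=0 (border '')
j=15 s[j]='a': π[15]=0 (border '')
j=16 s[j]='d': π[16]=0 (border '')
j=17 s[j]='d': π[17]=0 (border '')
j=18 s[j]='c': π[18]=0 (border '')
j=19 s[j]='d': π[19]=0 (border '')
j=20 s[j]='d': π[20]=0 (border '')
j=21 s[j]='c': π[21]=0 (border '')
j=22 s[j]='a': π[22]=0 (border '')
j=23 s[j]='b': π[23]=1 (border 'b')
j=24 s[j]='a': k: 1→0; π[24]=0 (border '')
j=25 s[j]='b': π[25]=1 (border 'b')
j=26 s[j]='b': k: 1→0; π[26]=1 (border 'b')
j=27 s[j]='b': k: 1→0; π[27]=1 (border 'b')
j=28 s[j]='c': π[28]=2 (border 'bc')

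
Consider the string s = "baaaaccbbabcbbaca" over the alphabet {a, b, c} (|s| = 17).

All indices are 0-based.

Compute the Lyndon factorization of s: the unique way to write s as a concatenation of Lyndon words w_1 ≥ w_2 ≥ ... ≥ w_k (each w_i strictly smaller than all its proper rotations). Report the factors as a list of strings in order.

emit factor 1: 'b' (i=0, period=1)
emit factor 2: 'aaaaccbbabcbbac' (i=1, period=15)
emit factor 3: 'a' (i=16, period=1)

["b", "aaaaccbbabcbbac", "a"]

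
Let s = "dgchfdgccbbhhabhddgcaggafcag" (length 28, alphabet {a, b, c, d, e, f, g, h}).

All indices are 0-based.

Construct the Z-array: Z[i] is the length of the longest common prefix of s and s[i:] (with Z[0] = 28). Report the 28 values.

[28, 0, 0, 0, 0, 3, 0, 0, 0, 0, 0, 0, 0, 0, 0, 0, 1, 3, 0, 0, 0, 0, 0, 0, 0, 0, 0, 0]

Z[0]=28
i=1: i≥r, start 0; Z[1]=0
i=2: i≥r, start 0; Z[2]=0
i=3: i≥r, start 0; Z[3]=0
i=4: i≥r, start 0; Z[4]=0
i=5: i≥r, start 0; Z[5]=3 grow→box=[5,8)
i=6: min(r-i=2, Z[1]=0)=0; Z[6]=0
i=7: min(r-i=1, Z[2]=0)=0; Z[7]=0
i=8: i≥r, start 0; Z[8]=0
i=9: i≥r, start 0; Z[9]=0
i=10: i≥r, start 0; Z[10]=0
i=11: i≥r, start 0; Z[11]=0
i=12: i≥r, start 0; Z[12]=0
i=13: i≥r, start 0; Z[13]=0
i=14: i≥r, start 0; Z[14]=0
i=15: i≥r, start 0; Z[15]=0
i=16: i≥r, start 0; Z[16]=1 grow→box=[16,17)
i=17: i≥r, start 0; Z[17]=3 grow→box=[17,20)
i=18: min(r-i=2, Z[1]=0)=0; Z[18]=0
i=19: min(r-i=1, Z[2]=0)=0; Z[19]=0
i=20: i≥r, start 0; Z[20]=0
i=21: i≥r, start 0; Z[21]=0
i=22: i≥r, start 0; Z[22]=0
i=23: i≥r, start 0; Z[23]=0
i=24: i≥r, start 0; Z[24]=0
i=25: i≥r, start 0; Z[25]=0
i=26: i≥r, start 0; Z[26]=0
i=27: i≥r, start 0; Z[27]=0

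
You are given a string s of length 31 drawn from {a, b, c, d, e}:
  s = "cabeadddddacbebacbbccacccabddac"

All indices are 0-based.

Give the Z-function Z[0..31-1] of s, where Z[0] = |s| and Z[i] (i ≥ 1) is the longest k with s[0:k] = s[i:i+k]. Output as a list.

Z[0]=31
i=1: outside box; Z[1]=0
i=2: outside box; Z[2]=0
i=3: outside box; Z[3]=0
i=4: outside box; Z[4]=0
i=5: outside box; Z[5]=0
i=6: outside box; Z[6]=0
i=7: outside box; Z[7]=0
i=8: outside box; Z[8]=0
i=9: outside box; Z[9]=0
i=10: outside box; Z[10]=0
i=11: outside box; Z[11]=1 scan→box=[11,12)
i=12: outside box; Z[12]=0
i=13: outside box; Z[13]=0
i=14: outside box; Z[14]=0
i=15: outside box; Z[15]=0
i=16: outside box; Z[16]=1 scan→box=[16,17)
i=17: outside box; Z[17]=0
i=18: outside box; Z[18]=0
i=19: outside box; Z[19]=1 scan→box=[19,20)
i=20: outside box; Z[20]=2 scan→box=[20,22)
i=21: min(r-i=1, Z[1]=0)=0; Z[21]=0
i=22: outside box; Z[22]=1 scan→box=[22,23)
i=23: outside box; Z[23]=1 scan→box=[23,24)
i=24: outside box; Z[24]=3 scan→box=[24,27)
i=25: min(r-i=2, Z[1]=0)=0; Z[25]=0
i=26: min(r-i=1, Z[2]=0)=0; Z[26]=0
i=27: outside box; Z[27]=0
i=28: outside box; Z[28]=0
i=29: outside box; Z[29]=0
i=30: outside box; Z[30]=1 scan→box=[30,31)

[31, 0, 0, 0, 0, 0, 0, 0, 0, 0, 0, 1, 0, 0, 0, 0, 1, 0, 0, 1, 2, 0, 1, 1, 3, 0, 0, 0, 0, 0, 1]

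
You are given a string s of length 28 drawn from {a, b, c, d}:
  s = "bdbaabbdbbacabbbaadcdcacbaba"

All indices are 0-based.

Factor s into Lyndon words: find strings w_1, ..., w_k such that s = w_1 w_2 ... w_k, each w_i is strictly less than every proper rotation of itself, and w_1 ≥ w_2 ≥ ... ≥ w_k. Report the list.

["bd", "b", "aabbdbbacabbbaadcdcacbab", "a"]

emit factor 1: 'bd' (i=0, period=2)
emit factor 2: 'b' (i=2, period=1)
emit factor 3: 'aabbdbbacabbbaadcdcacbab' (i=3, period=24)
emit factor 4: 'a' (i=27, period=1)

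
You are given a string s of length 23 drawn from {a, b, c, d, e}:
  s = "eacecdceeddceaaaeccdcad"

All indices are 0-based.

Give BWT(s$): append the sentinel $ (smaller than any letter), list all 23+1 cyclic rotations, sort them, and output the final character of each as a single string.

rank  rotation                  last
    0  $eacecdceeddceaaaeccdcad  d
    1  aaaeccdcad$eacecdceeddce  e
    2  aaeccdcad$eacecdceeddcea  a
    3  acecdceeddceaaaeccdcad$e  e
    4  ad$eacecdceeddceaaaeccdc  c
    5  aeccdcad$eacecdceeddceaa  a
    6  cad$eacecdceeddceaaaeccd  d
    7  ccdcad$eacecdceeddceaaae  e
    8  cdcad$eacecdceeddceaaaec  c
    9  cdceeddceaaaeccdcad$eace  e
   10  ceaaaeccdcad$eacecdceedd  d
   11  cecdceeddceaaaeccdcad$ea  a
   12  ceeddceaaaeccdcad$eacecd  d
   13  d$eacecdceeddceaaaeccdca  a
   14  dcad$eacecdceeddceaaaecc  c
   15  dceaaaeccdcad$eacecdceed  d
   16  dceeddceaaaeccdcad$eacec  c
   17  ddceaaaeccdcad$eacecdcee  e
   18  eaaaeccdcad$eacecdceeddc  c
   19  eacecdceeddceaaaeccdcad$  $
   20  eccdcad$eacecdceeddceaaa  a
   21  ecdceeddceaaaeccdcad$eac  c
   22  eddceaaaeccdcad$eacecdce  e
   23  eeddceaaaeccdcad$eacecdc  c

deaecadecedadacdcec$acec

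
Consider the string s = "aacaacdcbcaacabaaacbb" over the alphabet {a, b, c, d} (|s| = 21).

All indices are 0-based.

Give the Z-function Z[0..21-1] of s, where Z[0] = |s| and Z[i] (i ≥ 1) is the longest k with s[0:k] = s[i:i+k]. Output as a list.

[21, 1, 0, 3, 1, 0, 0, 0, 0, 0, 4, 1, 0, 1, 0, 2, 3, 1, 0, 0, 0]

Z[0]=21
i=1: outside box; Z[1]=1 extend→box=[1,2)
i=2: outside box; Z[2]=0
i=3: outside box; Z[3]=3 extend→box=[3,6)
i=4: min(r-i=2, Z[1]=1)=1; Z[4]=1
i=5: min(r-i=1, Z[2]=0)=0; Z[5]=0
i=6: outside box; Z[6]=0
i=7: outside box; Z[7]=0
i=8: outside box; Z[8]=0
i=9: outside box; Z[9]=0
i=10: outside box; Z[10]=4 extend→box=[10,14)
i=11: min(r-i=3, Z[1]=1)=1; Z[11]=1
i=12: min(r-i=2, Z[2]=0)=0; Z[12]=0
i=13: min(r-i=1, Z[3]=3)=1; Z[13]=1
i=14: outside box; Z[14]=0
i=15: outside box; Z[15]=2 extend→box=[15,17)
i=16: min(r-i=1, Z[1]=1)=1; Z[16]=3 extend→box=[16,19)
i=17: min(r-i=2, Z[1]=1)=1; Z[17]=1
i=18: min(r-i=1, Z[2]=0)=0; Z[18]=0
i=19: outside box; Z[19]=0
i=20: outside box; Z[20]=0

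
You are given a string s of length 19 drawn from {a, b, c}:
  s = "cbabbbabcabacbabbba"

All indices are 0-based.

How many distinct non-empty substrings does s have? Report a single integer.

147

rank→(start, suffix):
  0 → (18, 'a')
  1 → (9, 'abacbabbba')
  2 → (14, 'abbba')
  3 → (2, 'abbbabcabacbabbba')
  4 → (6, 'abcabacbabbba')
  5 → (11, 'acbabbba')
  6 → (17, 'ba')
  7 → (13, 'babbba')
  8 → (1, 'babbbabcabacbabbba')
  9 → (5, 'babcabacbabbba')
  10 → (10, 'bacbabbba')
  11 → (16, 'bba')
  12 → (4, 'bbabcabacbabbba')
  13 → (15, 'bbba')
  14 → (3, 'bbbabcabacbabbba')
  15 → (7, 'bcabacbabbba')
  16 → (8, 'cabacbabbba')
  17 → (12, 'cbabbba')
  18 → (0, 'cbabbbabcabacbabbba')

SA = [18, 9, 14, 2, 6, 11, 17, 13, 1, 5, 10, 16, 4, 15, 3, 7, 8, 12, 0]
rank  pair      lcp
   1  s[18:],s[9:]  1  'a'
   2  s[9:],s[14:]  2  'ab'
   3  s[14:],s[2:]  5  'abbba'
   4  s[2:],s[6:]  2  'ab'
   5  s[6:],s[11:]  1  'a'
   6  s[11:],s[17:]  0  ''
   7  s[17:],s[13:]  2  'ba'
   8  s[13:],s[1:]  6  'babbba'
   9  s[1:],s[5:]  3  'bab'
  10  s[5:],s[10:]  2  'ba'
  11  s[10:],s[16:]  1  'b'
  12  s[16:],s[4:]  3  'bba'
  13  s[4:],s[15:]  2  'bb'
  14  s[15:],s[3:]  4  'bbba'
  15  s[3:],s[7:]  1  'b'
  16  s[7:],s[8:]  0  ''
  17  s[8:],s[12:]  1  'c'
  18  s[12:],s[0:]  7  'cbabbba'

n(n+1)/2 = 19·20/2 = 190
Σ LCP = 0 + 1 + 2 + 5 + 2 + 1 + 0 + 2 + 6 + 3 + 2 + 1 + 3 + 2 + 4 + 1 + 0 + 1 + 7 = 43
distinct = 190 − 43 = 147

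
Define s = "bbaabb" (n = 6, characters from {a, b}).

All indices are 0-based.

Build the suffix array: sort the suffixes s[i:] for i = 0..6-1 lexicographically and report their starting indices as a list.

[2, 3, 5, 1, 4, 0]

rank | idx | suffix
   0 |   2 | aabb
   1 |   3 | abb
   2 |   5 | b
   3 |   1 | baabb
   4 |   4 | bb
   5 |   0 | bbaabb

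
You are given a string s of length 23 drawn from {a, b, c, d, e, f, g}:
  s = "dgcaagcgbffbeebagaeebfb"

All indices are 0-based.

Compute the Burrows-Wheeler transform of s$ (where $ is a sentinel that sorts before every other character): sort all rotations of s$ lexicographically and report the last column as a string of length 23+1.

bcgbafefeggg$eebabfbacda

rank  rotation                  last
    0  $dgcaagcgbffbeebagaeebfb  b
    1  aagcgbffbeebagaeebfb$dgc  c
    2  aeebfb$dgcaagcgbffbeebag  g
    3  agaeebfb$dgcaagcgbffbeeb  b
    4  agcgbffbeebagaeebfb$dgca  a
    5  b$dgcaagcgbffbeebagaeebf  f
    6  bagaeebfb$dgcaagcgbffbee  e
    7  beebagaeebfb$dgcaagcgbff  f
    8  bfb$dgcaagcgbffbeebagaee  e
    9  bffbeebagaeebfb$dgcaagcg  g
   10  caagcgbffbeebagaeebfb$dg  g
   11  cgbffbeebagaeebfb$dgcaag  g
   12  dgcaagcgbffbeebagaeebfb$  $
   13  ebagaeebfb$dgcaagcgbffbe  e
   14  ebfb$dgcaagcgbffbeebagae  e
   15  eebagaeebfb$dgcaagcgbffb  b
   16  eebfb$dgcaagcgbffbeebaga  a
   17  fb$dgcaagcgbffbeebagaeeb  b
   18  fbeebagaeebfb$dgcaagcgbf  f
   19  ffbeebagaeebfb$dgcaagcgb  b
   20  gaeebfb$dgcaagcgbffbeeba  a
   21  gbffbeebagaeebfb$dgcaagc  c
   22  gcaagcgbffbeebagaeebfb$d  d
   23  gcgbffbeebagaeebfb$dgcaa  a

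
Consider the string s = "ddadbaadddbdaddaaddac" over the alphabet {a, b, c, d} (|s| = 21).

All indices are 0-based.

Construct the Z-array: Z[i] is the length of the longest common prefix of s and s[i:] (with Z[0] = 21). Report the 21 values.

[21, 1, 0, 1, 0, 0, 0, 2, 2, 1, 0, 1, 0, 3, 1, 0, 0, 3, 1, 0, 0]

Z[0]=21
i=1: outside box; Z[1]=1 grow→box=[1,2)
i=2: outside box; Z[2]=0
i=3: outside box; Z[3]=1 grow→box=[3,4)
i=4: outside box; Z[4]=0
i=5: outside box; Z[5]=0
i=6: outside box; Z[6]=0
i=7: outside box; Z[7]=2 grow→box=[7,9)
i=8: min(r-i=1, Z[1]=1)=1; Z[8]=2 grow→box=[8,10)
i=9: min(r-i=1, Z[1]=1)=1; Z[9]=1
i=10: outside box; Z[10]=0
i=11: outside box; Z[11]=1 grow→box=[11,12)
i=12: outside box; Z[12]=0
i=13: outside box; Z[13]=3 grow→box=[13,16)
i=14: min(r-i=2, Z[1]=1)=1; Z[14]=1
i=15: min(r-i=1, Z[2]=0)=0; Z[15]=0
i=16: outside box; Z[16]=0
i=17: outside box; Z[17]=3 grow→box=[17,20)
i=18: min(r-i=2, Z[1]=1)=1; Z[18]=1
i=19: min(r-i=1, Z[2]=0)=0; Z[19]=0
i=20: outside box; Z[20]=0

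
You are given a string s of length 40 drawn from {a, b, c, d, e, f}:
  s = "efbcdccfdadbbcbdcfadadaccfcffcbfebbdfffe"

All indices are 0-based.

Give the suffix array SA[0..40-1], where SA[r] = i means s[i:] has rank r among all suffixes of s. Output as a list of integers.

[22, 20, 18, 9, 11, 33, 12, 2, 14, 34, 30, 13, 29, 23, 5, 3, 16, 24, 6, 26, 21, 19, 8, 10, 4, 15, 35, 39, 32, 0, 17, 1, 28, 25, 7, 38, 31, 27, 37, 36]

sorted suffixes:
  #0 SA[0]=22  'accfcffcbfebbdfffe'
  #1 SA[1]=20  'adaccfcffcbfebbdfffe'
  #2 SA[2]=18  'adadaccfcffcbfebbdfffe'
  #3 SA[3]=9  'adbbcbdcfadadaccfcffcbfebbdfffe'
  #4 SA[4]=11  'bbcbdcfadadaccfcffcbfebbdfffe'
  #5 SA[5]=33  'bbdfffe'
  #6 SA[6]=12  'bcbdcfadadaccfcffcbfebbdfffe'
  #7 SA[7]=2  'bcdccfdadbbcbdcfadadaccfcffcbfebbdfffe'
  #8 SA[8]=14  'bdcfadadaccfcffcbfebbdfffe'
  #9 SA[9]=34  'bdfffe'
  #10 SA[10]=30  'bfebbdfffe'
  #11 SA[11]=13  'cbdcfadadaccfcffcbfebbdfffe'
  #12 SA[12]=29  'cbfebbdfffe'
  #13 SA[13]=23  'ccfcffcbfebbdfffe'
  #14 SA[14]=5  'ccfdadbbcbdcfadadaccfcffcbfebbdfffe'
  #15 SA[15]=3  'cdccfdadbbcbdcfadadaccfcffcbfebbdfffe'
  #16 SA[16]=16  'cfadadaccfcffcbfebbdfffe'
  #17 SA[17]=24  'cfcffcbfebbdfffe'
  #18 SA[18]=6  'cfdadbbcbdcfadadaccfcffcbfebbdfffe'
  #19 SA[19]=26  'cffcbfebbdfffe'
  #20 SA[20]=21  'daccfcffcbfebbdfffe'
  #21 SA[21]=19  'dadaccfcffcbfebbdfffe'
  #22 SA[22]=8  'dadbbcbdcfadadaccfcffcbfebbdfffe'
  #23 SA[23]=10  'dbbcbdcfadadaccfcffcbfebbdfffe'
  #24 SA[24]=4  'dccfdadbbcbdcfadadaccfcffcbfebbdfffe'
  #25 SA[25]=15  'dcfadadaccfcffcbfebbdfffe'
  #26 SA[26]=35  'dfffe'
  #27 SA[27]=39  'e'
  #28 SA[28]=32  'ebbdfffe'
  #29 SA[29]=0  'efbcdccfdadbbcbdcfadadaccfcffcbfebbdfffe'
  #30 SA[30]=17  'fadadaccfcffcbfebbdfffe'
  #31 SA[31]=1  'fbcdccfdadbbcbdcfadadaccfcffcbfebbdfffe'
  #32 SA[32]=28  'fcbfebbdfffe'
  #33 SA[33]=25  'fcffcbfebbdfffe'
  #34 SA[34]=7  'fdadbbcbdcfadadaccfcffcbfebbdfffe'
  #35 SA[35]=38  'fe'
  #36 SA[36]=31  'febbdfffe'
  #37 SA[37]=27  'ffcbfebbdfffe'
  #38 SA[38]=37  'ffe'
  #39 SA[39]=36  'fffe'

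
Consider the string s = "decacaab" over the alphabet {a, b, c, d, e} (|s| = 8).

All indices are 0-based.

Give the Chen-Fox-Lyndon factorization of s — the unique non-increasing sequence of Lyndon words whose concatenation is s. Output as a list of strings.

["de", "c", "ac", "aab"]

emit factor 1: 'de' (i=0, period=2)
emit factor 2: 'c' (i=2, period=1)
emit factor 3: 'ac' (i=3, period=2)
emit factor 4: 'aab' (i=5, period=3)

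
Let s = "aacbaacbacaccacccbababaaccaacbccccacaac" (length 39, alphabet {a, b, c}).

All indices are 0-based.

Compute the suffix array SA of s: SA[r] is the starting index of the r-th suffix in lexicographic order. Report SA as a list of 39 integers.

[36, 0, 4, 26, 22, 20, 18, 37, 34, 8, 1, 5, 27, 23, 10, 13, 3, 21, 19, 17, 7, 29, 38, 35, 25, 33, 9, 12, 2, 16, 6, 28, 24, 32, 11, 15, 31, 14, 30]

rank→(start, suffix):
  0 → (36, 'aac')
  1 → (0, 'aacbaacbacaccacccbababaaccaacbccccacaac')
  2 → (4, 'aacbacaccacccbababaaccaacbccccacaac')
  3 → (26, 'aacbccccacaac')
  4 → (22, 'aaccaacbccccacaac')
  5 → (20, 'abaaccaacbccccacaac')
  6 → (18, 'ababaaccaacbccccacaac')
  7 → (37, 'ac')
  8 → (34, 'acaac')
  9 → (8, 'acaccacccbababaaccaacbccccacaac')
  10 → (1, 'acbaacbacaccacccbababaaccaacbccccacaac')
  11 → (5, 'acbacaccacccbababaaccaacbccccacaac')
  12 → (27, 'acbccccacaac')
  13 → (23, 'accaacbccccacaac')
  14 → (10, 'accacccbababaaccaacbccccacaac')
  15 → (13, 'acccbababaaccaacbccccacaac')
  16 → (3, 'baacbacaccacccbababaaccaacbccccacaac')
  17 → (21, 'baaccaacbccccacaac')
  18 → (19, 'babaaccaacbccccacaac')
  19 → (17, 'bababaaccaacbccccacaac')
  20 → (7, 'bacaccacccbababaaccaacbccccacaac')
  21 → (29, 'bccccacaac')
  22 → (38, 'c')
  23 → (35, 'caac')
  24 → (25, 'caacbccccacaac')
  25 → (33, 'cacaac')
  26 → (9, 'caccacccbababaaccaacbccccacaac')
  27 → (12, 'cacccbababaaccaacbccccacaac')
  28 → (2, 'cbaacbacaccacccbababaaccaacbccccacaac')
  29 → (16, 'cbababaaccaacbccccacaac')
  30 → (6, 'cbacaccacccbababaaccaacbccccacaac')
  31 → (28, 'cbccccacaac')
  32 → (24, 'ccaacbccccacaac')
  33 → (32, 'ccacaac')
  34 → (11, 'ccacccbababaaccaacbccccacaac')
  35 → (15, 'ccbababaaccaacbccccacaac')
  36 → (31, 'cccacaac')
  37 → (14, 'cccbababaaccaacbccccacaac')
  38 → (30, 'ccccacaac')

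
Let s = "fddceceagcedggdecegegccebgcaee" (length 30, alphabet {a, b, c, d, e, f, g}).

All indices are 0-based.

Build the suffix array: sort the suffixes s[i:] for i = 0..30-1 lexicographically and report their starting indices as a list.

[27, 7, 24, 26, 21, 5, 22, 3, 9, 16, 2, 1, 14, 11, 29, 6, 23, 4, 15, 10, 28, 19, 17, 0, 25, 20, 8, 13, 18, 12]

sorted suffixes:
  #0 SA[0]=27  'aee'
  #1 SA[1]=7  'agcedggdecegegccebgcaee'
  #2 SA[2]=24  'bgcaee'
  #3 SA[3]=26  'caee'
  #4 SA[4]=21  'ccebgcaee'
  #5 SA[5]=5  'ceagcedggdecegegccebgcaee'
  #6 SA[6]=22  'cebgcaee'
  #7 SA[7]=3  'ceceagcedggdecegegccebgcaee'
  #8 SA[8]=9  'cedggdecegegccebgcaee'
  #9 SA[9]=16  'cegegccebgcaee'
  #10 SA[10]=2  'dceceagcedggdecegegccebgcaee'
  #11 SA[11]=1  'ddceceagcedggdecegegccebgcaee'
  #12 SA[12]=14  'decegegccebgcaee'
  #13 SA[13]=11  'dggdecegegccebgcaee'
  #14 SA[14]=29  'e'
  #15 SA[15]=6  'eagcedggdecegegccebgcaee'
  #16 SA[16]=23  'ebgcaee'
  #17 SA[17]=4  'eceagcedggdecegegccebgcaee'
  #18 SA[18]=15  'ecegegccebgcaee'
  #19 SA[19]=10  'edggdecegegccebgcaee'
  #20 SA[20]=28  'ee'
  #21 SA[21]=19  'egccebgcaee'
  #22 SA[22]=17  'egegccebgcaee'
  #23 SA[23]=0  'fddceceagcedggdecegegccebgcaee'
  #24 SA[24]=25  'gcaee'
  #25 SA[25]=20  'gccebgcaee'
  #26 SA[26]=8  'gcedggdecegegccebgcaee'
  #27 SA[27]=13  'gdecegegccebgcaee'
  #28 SA[28]=18  'gegccebgcaee'
  #29 SA[29]=12  'ggdecegegccebgcaee'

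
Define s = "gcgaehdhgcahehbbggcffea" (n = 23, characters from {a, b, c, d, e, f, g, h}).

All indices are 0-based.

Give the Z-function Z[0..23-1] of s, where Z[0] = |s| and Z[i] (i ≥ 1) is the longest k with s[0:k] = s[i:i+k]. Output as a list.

[23, 0, 1, 0, 0, 0, 0, 0, 2, 0, 0, 0, 0, 0, 0, 0, 1, 2, 0, 0, 0, 0, 0]

Z[0]=23
i=1: outside box; Z[1]=0
i=2: outside box; Z[2]=1 scan→box=[2,3)
i=3: outside box; Z[3]=0
i=4: outside box; Z[4]=0
i=5: outside box; Z[5]=0
i=6: outside box; Z[6]=0
i=7: outside box; Z[7]=0
i=8: outside box; Z[8]=2 scan→box=[8,10)
i=9: min(r-i=1, Z[1]=0)=0; Z[9]=0
i=10: outside box; Z[10]=0
i=11: outside box; Z[11]=0
i=12: outside box; Z[12]=0
i=13: outside box; Z[13]=0
i=14: outside box; Z[14]=0
i=15: outside box; Z[15]=0
i=16: outside box; Z[16]=1 scan→box=[16,17)
i=17: outside box; Z[17]=2 scan→box=[17,19)
i=18: min(r-i=1, Z[1]=0)=0; Z[18]=0
i=19: outside box; Z[19]=0
i=20: outside box; Z[20]=0
i=21: outside box; Z[21]=0
i=22: outside box; Z[22]=0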